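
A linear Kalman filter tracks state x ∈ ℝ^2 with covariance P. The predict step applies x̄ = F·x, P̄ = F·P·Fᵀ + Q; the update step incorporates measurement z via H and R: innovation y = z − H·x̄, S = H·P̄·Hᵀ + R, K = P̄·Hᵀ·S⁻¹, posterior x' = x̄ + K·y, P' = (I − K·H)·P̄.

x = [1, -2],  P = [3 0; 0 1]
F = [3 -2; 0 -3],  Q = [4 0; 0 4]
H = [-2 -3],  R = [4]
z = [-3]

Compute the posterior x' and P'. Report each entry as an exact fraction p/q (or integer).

x' = [-221/333, 173/111]
P' = [3911/333 -830/111; -830/111 192/37]

x̄ = F·x = [7, 6]
P̄ = F·P·Fᵀ + Q = [35 6; 6 13]
y = z − H·x̄ = [29]
S = H·P̄·Hᵀ + R = [333]
K = P̄·Hᵀ·S⁻¹ = [-88/333; -17/111]
x' = x̄ + K·y = [-221/333, 173/111]
P' = (I − K·H)·P̄ = [3911/333 -830/111; -830/111 192/37]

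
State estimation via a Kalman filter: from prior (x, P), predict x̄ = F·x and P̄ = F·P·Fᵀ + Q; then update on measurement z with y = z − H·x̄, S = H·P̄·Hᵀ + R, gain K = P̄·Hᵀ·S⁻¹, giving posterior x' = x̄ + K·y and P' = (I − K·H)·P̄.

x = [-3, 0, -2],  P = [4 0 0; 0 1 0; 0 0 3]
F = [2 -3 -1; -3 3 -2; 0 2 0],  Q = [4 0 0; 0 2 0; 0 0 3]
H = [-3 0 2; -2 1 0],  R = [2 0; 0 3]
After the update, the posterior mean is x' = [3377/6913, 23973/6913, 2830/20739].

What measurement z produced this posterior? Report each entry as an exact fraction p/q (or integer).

z = [-1, 2]

x̄ = F·x = [-4, 13, 0]
P̄ = F·P·Fᵀ + Q = [32 -27 -6; -27 59 6; -6 6 7]
S = H·P̄·Hᵀ + R = [390 309; 309 298]
K = P̄·Hᵀ·S⁻¹ = [-1355/6913 -706/6913; -2401/6913 5111/6913; 3974/20739 -956/6913]
x' − x̄ = [31029/6913, -65896/6913, 2830/20739] = K·y
y = (KᵀK)⁻¹·Kᵀ·(x' − x̄) = [-13, -19]
z = y + H·x̄ = [-13, -19] + [12, 21] = [-1, 2]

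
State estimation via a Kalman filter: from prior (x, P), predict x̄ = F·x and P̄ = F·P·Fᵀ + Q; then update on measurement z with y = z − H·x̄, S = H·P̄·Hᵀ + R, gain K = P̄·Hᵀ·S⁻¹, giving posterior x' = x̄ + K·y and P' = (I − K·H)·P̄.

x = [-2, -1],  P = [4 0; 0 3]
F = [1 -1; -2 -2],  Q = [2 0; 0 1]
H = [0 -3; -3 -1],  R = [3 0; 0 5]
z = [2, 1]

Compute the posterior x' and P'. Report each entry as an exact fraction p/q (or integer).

x̄ = F·x = [-1, 6]
P̄ = F·P·Fᵀ + Q = [9 -2; -2 29]
y = z − H·x̄ = [20, 4]
S = H·P̄·Hᵀ + R = [264 69; 69 103]
K = P̄·Hᵀ·S⁻¹ = [781/7477 -2338/7477; -2458/7477 -23/7477]
x' = x̄ + K·y = [-1209/7477, -4390/7477]
P' = (I − K·H)·P̄ = [4157/7477 -781/7477; -781/7477 2458/7477]

x' = [-1209/7477, -4390/7477]
P' = [4157/7477 -781/7477; -781/7477 2458/7477]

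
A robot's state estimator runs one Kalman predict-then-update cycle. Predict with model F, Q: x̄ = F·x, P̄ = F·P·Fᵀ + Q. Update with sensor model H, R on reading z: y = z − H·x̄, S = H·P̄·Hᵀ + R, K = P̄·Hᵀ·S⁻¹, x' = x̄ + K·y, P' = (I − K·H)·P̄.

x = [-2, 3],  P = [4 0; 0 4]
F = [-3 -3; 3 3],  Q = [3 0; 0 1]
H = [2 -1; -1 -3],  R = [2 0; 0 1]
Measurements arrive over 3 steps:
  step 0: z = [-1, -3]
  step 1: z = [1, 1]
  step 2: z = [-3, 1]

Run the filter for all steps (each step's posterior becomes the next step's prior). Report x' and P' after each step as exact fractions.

step 0: x' = [-389/5174, 7715/7761], P' = [1893/5174 -218/2587; -218/2587 946/7761]
step 1: x' = [227708/1376203, -1372583/4128609], P' = [495144/1376203 -109886/1376203; -109886/1376203 489970/4128609]
step 2: x' = [-474844295/365650904, 5771548/45706363], P' = [131554971/365650904 -3649295/45706363; -3649295/45706363 16272346/137119089]

step 0: x̄ = F·x = [-3, 3]
step 0: P̄ = F·P·Fᵀ + Q = [75 -72; -72 73]
step 0: y = z − H·x̄ = [8, 3]
step 0: S = H·P̄·Hᵀ + R = [663 429; 429 301]
step 0: K = P̄·Hᵀ·S⁻¹ = [2111/5174 -45/398; -1127/7761 -56/199]
step 0: x' = x̄ + K·y = [-389/5174, 7715/7761]
step 0: P' = (I − K·H)·P̄ = [1893/5174 -218/2587; -218/2587 946/7761]
step 1: x̄ = F·x = [-14263/5174, 14263/5174]
step 1: P̄ = F·P·Fᵀ + Q = [30387/5174 -14865/5174; -14865/5174 20039/5174]
step 1: y = z − H·x̄ = [47963/5174, 16850/2587]
step 1: S = H·P̄·Hᵀ + R = [211395/5174 36834/2587; 36834/2587 63361/2587]
step 1: K = P̄·Hᵀ·S⁻¹ = [550087/1376203 -165486/1376203; -574643/4128609 -380084/1376203]
step 1: x' = x̄ + K·y = [227708/1376203, -1372583/4128609]
step 1: P' = (I − K·H)·P̄ = [495144/1376203 -109886/1376203; -109886/1376203 489970/4128609]
step 2: x̄ = F·x = [689459/1376203, -689459/1376203]
step 2: P̄ = F·P·Fᵀ + Q = [8076867/1376203 -3948258/1376203; -3948258/1376203 5324461/1376203]
step 2: y = z − H·x̄ = [-6196986/1376203, -2715/1376203]
step 2: S = H·P̄·Hᵀ + R = [56177367/1376203 19560939/1376203; 19560939/1376203 33683671/1376203]
step 2: K = P̄·Hᵀ·S⁻¹ = [146152151/365650904 -43971891/365650904; -19084058/137119089 -12623051/45706363]
step 2: x' = x̄ + K·y = [-474844295/365650904, 5771548/45706363]
step 2: P' = (I − K·H)·P̄ = [131554971/365650904 -3649295/45706363; -3649295/45706363 16272346/137119089]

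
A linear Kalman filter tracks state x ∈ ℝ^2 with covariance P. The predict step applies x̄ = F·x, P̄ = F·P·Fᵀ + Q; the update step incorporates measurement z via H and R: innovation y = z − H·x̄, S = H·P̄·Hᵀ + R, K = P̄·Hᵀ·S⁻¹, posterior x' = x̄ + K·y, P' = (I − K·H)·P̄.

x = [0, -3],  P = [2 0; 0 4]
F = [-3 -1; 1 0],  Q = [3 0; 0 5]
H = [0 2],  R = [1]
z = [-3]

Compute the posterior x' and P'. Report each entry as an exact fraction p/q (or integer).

x̄ = F·x = [3, 0]
P̄ = F·P·Fᵀ + Q = [25 -6; -6 7]
y = z − H·x̄ = [-3]
S = H·P̄·Hᵀ + R = [29]
K = P̄·Hᵀ·S⁻¹ = [-12/29; 14/29]
x' = x̄ + K·y = [123/29, -42/29]
P' = (I − K·H)·P̄ = [581/29 -6/29; -6/29 7/29]

x' = [123/29, -42/29]
P' = [581/29 -6/29; -6/29 7/29]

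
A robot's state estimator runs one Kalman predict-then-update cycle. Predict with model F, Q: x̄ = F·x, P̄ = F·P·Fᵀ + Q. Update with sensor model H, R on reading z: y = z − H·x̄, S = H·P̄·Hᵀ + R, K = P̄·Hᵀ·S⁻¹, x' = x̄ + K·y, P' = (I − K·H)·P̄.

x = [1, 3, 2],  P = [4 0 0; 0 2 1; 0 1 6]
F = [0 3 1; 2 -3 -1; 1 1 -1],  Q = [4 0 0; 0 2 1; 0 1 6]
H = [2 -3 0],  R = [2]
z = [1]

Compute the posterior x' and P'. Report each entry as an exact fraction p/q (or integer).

x' = [441/155, 237/155, 606/155]
P' = [3328/465 722/155 1993/465; 722/155 504/155 447/155; 1993/465 447/155 13511/930]

x̄ = F·x = [11, -9, 2]
P̄ = F·P·Fᵀ + Q = [34 -30 -2; -30 48 11; -2 11 16]
y = z − H·x̄ = [-48]
S = H·P̄·Hᵀ + R = [930]
K = P̄·Hᵀ·S⁻¹ = [79/465; -34/155; -37/930]
x' = x̄ + K·y = [441/155, 237/155, 606/155]
P' = (I − K·H)·P̄ = [3328/465 722/155 1993/465; 722/155 504/155 447/155; 1993/465 447/155 13511/930]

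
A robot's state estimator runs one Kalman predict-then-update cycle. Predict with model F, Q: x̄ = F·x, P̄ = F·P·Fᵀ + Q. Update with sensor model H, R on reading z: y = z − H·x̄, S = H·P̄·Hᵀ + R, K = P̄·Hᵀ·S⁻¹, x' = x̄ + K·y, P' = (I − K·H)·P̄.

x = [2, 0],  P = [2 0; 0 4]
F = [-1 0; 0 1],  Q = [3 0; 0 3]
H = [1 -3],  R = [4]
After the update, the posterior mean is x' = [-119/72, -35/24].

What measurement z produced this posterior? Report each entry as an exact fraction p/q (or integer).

z = [3]

x̄ = F·x = [-2, 0]
P̄ = F·P·Fᵀ + Q = [5 0; 0 7]
S = H·P̄·Hᵀ + R = [72]
K = P̄·Hᵀ·S⁻¹ = [5/72; -7/24]
x' − x̄ = [25/72, -35/24] = K·y
y = (KᵀK)⁻¹·Kᵀ·(x' − x̄) = [5]
z = y + H·x̄ = [5] + [-2] = [3]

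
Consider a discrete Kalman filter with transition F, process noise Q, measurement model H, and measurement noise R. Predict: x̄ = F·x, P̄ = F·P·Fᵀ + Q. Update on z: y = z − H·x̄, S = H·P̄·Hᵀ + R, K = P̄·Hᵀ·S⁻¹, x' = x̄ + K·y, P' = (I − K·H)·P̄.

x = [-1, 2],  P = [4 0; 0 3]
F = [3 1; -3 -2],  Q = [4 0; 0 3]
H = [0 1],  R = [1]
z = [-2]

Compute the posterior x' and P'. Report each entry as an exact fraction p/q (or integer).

x̄ = F·x = [-1, -1]
P̄ = F·P·Fᵀ + Q = [43 -42; -42 51]
y = z − H·x̄ = [-1]
S = H·P̄·Hᵀ + R = [52]
K = P̄·Hᵀ·S⁻¹ = [-21/26; 51/52]
x' = x̄ + K·y = [-5/26, -103/52]
P' = (I − K·H)·P̄ = [118/13 -21/26; -21/26 51/52]

x' = [-5/26, -103/52]
P' = [118/13 -21/26; -21/26 51/52]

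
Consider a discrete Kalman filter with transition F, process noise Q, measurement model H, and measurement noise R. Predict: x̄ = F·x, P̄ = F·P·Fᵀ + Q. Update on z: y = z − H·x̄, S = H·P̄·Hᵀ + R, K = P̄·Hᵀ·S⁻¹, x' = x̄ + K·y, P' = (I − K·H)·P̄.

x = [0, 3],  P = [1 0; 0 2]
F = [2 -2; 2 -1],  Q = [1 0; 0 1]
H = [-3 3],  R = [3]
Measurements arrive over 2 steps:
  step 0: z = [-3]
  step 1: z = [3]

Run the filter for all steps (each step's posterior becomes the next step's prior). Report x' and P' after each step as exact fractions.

step 0: x̄ = F·x = [-6, -3]
step 0: P̄ = F·P·Fᵀ + Q = [13 8; 8 7]
step 0: y = z − H·x̄ = [-12]
step 0: S = H·P̄·Hᵀ + R = [39]
step 0: K = P̄·Hᵀ·S⁻¹ = [-5/13; -1/13]
step 0: x' = x̄ + K·y = [-18/13, -27/13]
step 0: P' = (I − K·H)·P̄ = [94/13 89/13; 89/13 88/13]
step 1: x̄ = F·x = [18/13, -9/13]
step 1: P̄ = F·P·Fᵀ + Q = [29/13 18/13; 18/13 121/13]
step 1: y = z − H·x̄ = [120/13]
step 1: S = H·P̄·Hᵀ + R = [1065/13]
step 1: K = P̄·Hᵀ·S⁻¹ = [-11/355; 103/355]
step 1: x' = x̄ + K·y = [78/71, 141/71]
step 1: P' = (I − K·H)·P̄ = [764/355 753/355; 753/355 856/355]

step 0: x' = [-18/13, -27/13], P' = [94/13 89/13; 89/13 88/13]
step 1: x' = [78/71, 141/71], P' = [764/355 753/355; 753/355 856/355]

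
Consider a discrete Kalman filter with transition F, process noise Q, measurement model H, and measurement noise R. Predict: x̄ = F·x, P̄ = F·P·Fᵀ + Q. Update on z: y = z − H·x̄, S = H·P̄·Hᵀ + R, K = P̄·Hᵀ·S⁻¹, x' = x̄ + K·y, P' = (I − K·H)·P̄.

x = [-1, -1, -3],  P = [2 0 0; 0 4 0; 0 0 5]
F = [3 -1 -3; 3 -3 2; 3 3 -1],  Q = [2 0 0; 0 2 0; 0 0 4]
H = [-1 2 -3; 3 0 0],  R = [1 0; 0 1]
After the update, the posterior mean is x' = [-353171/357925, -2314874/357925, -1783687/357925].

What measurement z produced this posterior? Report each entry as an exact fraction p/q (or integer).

z = [3, -3]

x̄ = F·x = [7, -6, -3]
P̄ = F·P·Fᵀ + Q = [69 0 21; 0 76 -28; 21 -28 63]
S = H·P̄·Hᵀ + R = [1403 -396; -396 622]
K = P̄·Hᵀ·S⁻¹ = [-66/357925 238149/715850; 73396/357925 46728/357925; -70252/357925 -16947/715850]
x' − x̄ = [-2858646/357925, -167324/357925, -709912/357925] = K·y
y = (KᵀK)⁻¹·Kᵀ·(x' − x̄) = [13, -24]
z = y + H·x̄ = [13, -24] + [-10, 21] = [3, -3]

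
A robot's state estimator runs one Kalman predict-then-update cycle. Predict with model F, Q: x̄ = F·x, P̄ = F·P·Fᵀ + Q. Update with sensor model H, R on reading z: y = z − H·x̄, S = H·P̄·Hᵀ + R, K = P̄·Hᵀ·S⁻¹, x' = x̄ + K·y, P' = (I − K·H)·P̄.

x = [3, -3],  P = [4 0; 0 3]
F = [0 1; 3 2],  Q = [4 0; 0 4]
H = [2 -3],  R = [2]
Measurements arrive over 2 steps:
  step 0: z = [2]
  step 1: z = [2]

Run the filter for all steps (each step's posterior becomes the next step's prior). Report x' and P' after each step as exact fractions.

step 0: x' = [-673/213, -195/71], P' = [1483/213 330/71; 330/71 236/71]
step 1: x' = [-70913/71411, -96654/71411], P' = [365324/71411 245780/71411; 245780/71411 181178/71411]

step 0: x̄ = F·x = [-3, 3]
step 0: P̄ = F·P·Fᵀ + Q = [7 6; 6 52]
step 0: y = z − H·x̄ = [17]
step 0: S = H·P̄·Hᵀ + R = [426]
step 0: K = P̄·Hᵀ·S⁻¹ = [-2/213; -24/71]
step 0: x' = x̄ + K·y = [-673/213, -195/71]
step 0: P' = (I − K·H)·P̄ = [1483/213 330/71; 330/71 236/71]
step 1: x̄ = F·x = [-195/71, -1063/71]
step 1: P̄ = F·P·Fᵀ + Q = [520/71 1462/71; 1462/71 9637/71]
step 1: y = z − H·x̄ = [-2657/71]
step 1: S = H·P̄·Hᵀ + R = [71411/71]
step 1: K = P̄·Hᵀ·S⁻¹ = [-3346/71411; -25987/71411]
step 1: x' = x̄ + K·y = [-70913/71411, -96654/71411]
step 1: P' = (I − K·H)·P̄ = [365324/71411 245780/71411; 245780/71411 181178/71411]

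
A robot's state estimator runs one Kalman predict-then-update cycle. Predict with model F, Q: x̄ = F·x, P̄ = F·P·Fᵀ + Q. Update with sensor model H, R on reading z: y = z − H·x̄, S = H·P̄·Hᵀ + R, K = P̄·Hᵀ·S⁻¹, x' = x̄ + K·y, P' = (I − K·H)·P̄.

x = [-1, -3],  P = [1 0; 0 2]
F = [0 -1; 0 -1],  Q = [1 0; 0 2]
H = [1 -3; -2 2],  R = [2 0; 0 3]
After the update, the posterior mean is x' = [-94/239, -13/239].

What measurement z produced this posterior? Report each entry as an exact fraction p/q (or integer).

x̄ = F·x = [3, 3]
P̄ = F·P·Fᵀ + Q = [3 2; 2 4]
S = H·P̄·Hᵀ + R = [29 -14; -14 15]
K = P̄·Hᵀ·S⁻¹ = [-73/239 -100/239; -94/239 -24/239]
x' − x̄ = [-811/239, -730/239] = K·y
y = (KᵀK)⁻¹·Kᵀ·(x' − x̄) = [7, 3]
z = y + H·x̄ = [7, 3] + [-6, 0] = [1, 3]

z = [1, 3]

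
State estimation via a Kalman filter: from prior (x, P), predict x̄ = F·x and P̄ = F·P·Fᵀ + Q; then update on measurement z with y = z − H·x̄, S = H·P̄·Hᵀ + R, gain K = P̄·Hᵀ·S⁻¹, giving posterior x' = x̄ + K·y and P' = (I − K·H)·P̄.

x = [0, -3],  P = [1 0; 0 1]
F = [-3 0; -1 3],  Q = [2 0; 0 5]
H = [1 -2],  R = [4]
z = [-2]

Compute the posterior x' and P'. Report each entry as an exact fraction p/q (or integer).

x' = [-100/63, -3/7]
P' = [668/63 36/7; 36/7 24/7]

x̄ = F·x = [0, -9]
P̄ = F·P·Fᵀ + Q = [11 3; 3 15]
y = z − H·x̄ = [-20]
S = H·P̄·Hᵀ + R = [63]
K = P̄·Hᵀ·S⁻¹ = [5/63; -3/7]
x' = x̄ + K·y = [-100/63, -3/7]
P' = (I − K·H)·P̄ = [668/63 36/7; 36/7 24/7]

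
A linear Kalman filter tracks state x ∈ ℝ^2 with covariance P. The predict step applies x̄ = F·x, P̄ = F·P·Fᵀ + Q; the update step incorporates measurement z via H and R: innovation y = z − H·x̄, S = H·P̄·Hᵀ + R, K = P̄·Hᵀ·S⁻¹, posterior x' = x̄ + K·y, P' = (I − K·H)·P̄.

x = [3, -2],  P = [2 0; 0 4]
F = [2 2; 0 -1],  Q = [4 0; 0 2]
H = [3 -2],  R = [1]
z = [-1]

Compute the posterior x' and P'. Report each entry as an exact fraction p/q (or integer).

x' = [446/373, 854/373]
P' = [444/373 616/373; 616/373 942/373]

x̄ = F·x = [2, 2]
P̄ = F·P·Fᵀ + Q = [28 -8; -8 6]
y = z − H·x̄ = [-3]
S = H·P̄·Hᵀ + R = [373]
K = P̄·Hᵀ·S⁻¹ = [100/373; -36/373]
x' = x̄ + K·y = [446/373, 854/373]
P' = (I − K·H)·P̄ = [444/373 616/373; 616/373 942/373]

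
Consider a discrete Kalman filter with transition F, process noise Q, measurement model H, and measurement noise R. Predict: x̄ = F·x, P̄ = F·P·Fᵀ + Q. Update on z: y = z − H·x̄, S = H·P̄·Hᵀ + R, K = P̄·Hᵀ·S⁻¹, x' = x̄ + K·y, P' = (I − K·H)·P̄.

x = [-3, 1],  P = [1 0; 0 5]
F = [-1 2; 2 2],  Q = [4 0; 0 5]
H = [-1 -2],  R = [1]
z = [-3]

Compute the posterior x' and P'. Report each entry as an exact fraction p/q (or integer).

x̄ = F·x = [5, -4]
P̄ = F·P·Fᵀ + Q = [25 18; 18 29]
y = z − H·x̄ = [-6]
S = H·P̄·Hᵀ + R = [214]
K = P̄·Hᵀ·S⁻¹ = [-61/214; -38/107]
x' = x̄ + K·y = [718/107, -200/107]
P' = (I − K·H)·P̄ = [1629/214 -392/107; -392/107 215/107]

x' = [718/107, -200/107]
P' = [1629/214 -392/107; -392/107 215/107]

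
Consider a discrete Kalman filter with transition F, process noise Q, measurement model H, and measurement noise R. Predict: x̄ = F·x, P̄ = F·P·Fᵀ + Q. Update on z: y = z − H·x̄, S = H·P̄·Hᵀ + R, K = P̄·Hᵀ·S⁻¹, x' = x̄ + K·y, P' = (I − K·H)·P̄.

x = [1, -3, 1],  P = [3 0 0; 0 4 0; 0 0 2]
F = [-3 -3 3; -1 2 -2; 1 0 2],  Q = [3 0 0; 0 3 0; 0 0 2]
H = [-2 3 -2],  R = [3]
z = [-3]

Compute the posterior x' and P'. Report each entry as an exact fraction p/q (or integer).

x' = [-1971/1141, -2301/1141, 303/1141]
P' = [30819/1141 11523/1141 -13152/1141; 11523/1141 6674/1141 -1761/1141; -13152/1141 -1761/1141 10608/1141]

x̄ = F·x = [9, -9, 3]
P̄ = F·P·Fᵀ + Q = [84 -27 3; -27 30 -11; 3 -11 13]
y = z − H·x̄ = [48]
S = H·P̄·Hᵀ + R = [1141]
K = P̄·Hᵀ·S⁻¹ = [-255/1141; 166/1141; -65/1141]
x' = x̄ + K·y = [-1971/1141, -2301/1141, 303/1141]
P' = (I − K·H)·P̄ = [30819/1141 11523/1141 -13152/1141; 11523/1141 6674/1141 -1761/1141; -13152/1141 -1761/1141 10608/1141]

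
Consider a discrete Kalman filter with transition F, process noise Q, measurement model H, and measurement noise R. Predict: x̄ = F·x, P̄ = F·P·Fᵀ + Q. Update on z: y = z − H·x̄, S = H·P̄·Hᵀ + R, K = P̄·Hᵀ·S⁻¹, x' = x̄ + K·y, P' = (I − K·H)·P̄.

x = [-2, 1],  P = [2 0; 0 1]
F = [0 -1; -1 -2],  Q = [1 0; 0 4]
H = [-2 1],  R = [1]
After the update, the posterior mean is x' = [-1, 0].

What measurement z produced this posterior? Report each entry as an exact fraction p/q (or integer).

x̄ = F·x = [-1, 0]
P̄ = F·P·Fᵀ + Q = [2 2; 2 10]
S = H·P̄·Hᵀ + R = [11]
K = P̄·Hᵀ·S⁻¹ = [-2/11; 6/11]
x' − x̄ = [0, 0] = K·y
y = (KᵀK)⁻¹·Kᵀ·(x' − x̄) = [0]
z = y + H·x̄ = [0] + [2] = [2]

z = [2]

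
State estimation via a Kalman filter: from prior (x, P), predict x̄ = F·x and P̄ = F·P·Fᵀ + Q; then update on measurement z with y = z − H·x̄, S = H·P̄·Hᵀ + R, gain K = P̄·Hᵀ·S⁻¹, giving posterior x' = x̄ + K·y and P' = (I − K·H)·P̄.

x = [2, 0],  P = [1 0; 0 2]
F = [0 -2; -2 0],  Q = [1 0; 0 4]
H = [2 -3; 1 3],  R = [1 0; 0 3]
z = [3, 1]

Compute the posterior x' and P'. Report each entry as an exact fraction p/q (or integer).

x̄ = F·x = [0, -4]
P̄ = F·P·Fᵀ + Q = [9 0; 0 8]
y = z − H·x̄ = [-9, 13]
S = H·P̄·Hᵀ + R = [109 -54; -54 84]
K = P̄·Hᵀ·S⁻¹ = [333/1040 651/2080; -3/26 11/52]
x' = x̄ + K·y = [2469/2080, -11/52]
P' = (I − K·H)·P̄ = [873/2080 9/52; 9/52 2/13]

x' = [2469/2080, -11/52]
P' = [873/2080 9/52; 9/52 2/13]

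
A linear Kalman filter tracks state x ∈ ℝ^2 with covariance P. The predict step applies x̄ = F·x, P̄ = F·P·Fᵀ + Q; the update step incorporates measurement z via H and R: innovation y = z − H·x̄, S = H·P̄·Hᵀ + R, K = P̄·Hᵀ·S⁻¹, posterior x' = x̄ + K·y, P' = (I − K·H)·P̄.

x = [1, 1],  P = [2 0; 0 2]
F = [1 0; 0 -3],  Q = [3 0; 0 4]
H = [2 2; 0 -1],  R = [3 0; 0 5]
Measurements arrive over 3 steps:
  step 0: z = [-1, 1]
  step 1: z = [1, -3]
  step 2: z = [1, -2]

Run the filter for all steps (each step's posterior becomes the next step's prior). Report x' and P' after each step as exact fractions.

step 0: x̄ = F·x = [1, -3]
step 0: P̄ = F·P·Fᵀ + Q = [5 0; 0 22]
step 0: y = z − H·x̄ = [3, -2]
step 0: S = H·P̄·Hᵀ + R = [111 -44; -44 27]
step 0: K = P̄·Hᵀ·S⁻¹ = [270/1061 440/1061; 220/1061 -506/1061]
step 0: x' = x̄ + K·y = [991/1061, -1511/1061]
step 0: P' = (I − K·H)·P̄ = [2605/1061 -2200/1061; -2200/1061 2530/1061]
step 1: x̄ = F·x = [991/1061, 4533/1061]
step 1: P̄ = F·P·Fᵀ + Q = [5788/1061 6600/1061; 6600/1061 27014/1061]
step 1: y = z − H·x̄ = [-9987/1061, 1350/1061]
step 1: S = H·P̄·Hᵀ + R = [187191/1061 -67228/1061; -67228/1061 32319/1061]
step 1: K = P̄·Hᵀ·S⁻¹ = [48072/206035 405448/1442245; 9604/41207 -101258/288449]
step 1: x' = x̄ + K·y = [-14657/16205, 5289/3241]
step 1: P' = (I − K·H)·P̄ = [2531996/1442245 -405448/288449; -405448/288449 506290/288449]
step 2: x̄ = F·x = [-14657/16205, -15867/3241]
step 2: P̄ = F·P·Fᵀ + Q = [6858731/1442245 1216344/288449; 1216344/288449 5710406/288449]
step 2: y = z − H·x̄ = [204189/16205, -22349/3241]
step 2: S = H·P̄·Hᵀ + R = [194623539/1442245 -13853500/288449; -13853500/288449 7152651/288449]
step 2: K = P̄·Hᵀ·S⁻¹ = [349676898/1499318561 422299616/1499318561; 346337500/1499318561 -526200866/1499318561]
step 2: x' = x̄ + K·y = [137907645/1499318561, 652279267/1499318561]
step 2: P' = (I − K·H)·P̄ = [2636013427/1499318561 -2111498080/1499318561; -2111498080/1499318561 2631004330/1499318561]

step 0: x' = [991/1061, -1511/1061], P' = [2605/1061 -2200/1061; -2200/1061 2530/1061]
step 1: x' = [-14657/16205, 5289/3241], P' = [2531996/1442245 -405448/288449; -405448/288449 506290/288449]
step 2: x' = [137907645/1499318561, 652279267/1499318561], P' = [2636013427/1499318561 -2111498080/1499318561; -2111498080/1499318561 2631004330/1499318561]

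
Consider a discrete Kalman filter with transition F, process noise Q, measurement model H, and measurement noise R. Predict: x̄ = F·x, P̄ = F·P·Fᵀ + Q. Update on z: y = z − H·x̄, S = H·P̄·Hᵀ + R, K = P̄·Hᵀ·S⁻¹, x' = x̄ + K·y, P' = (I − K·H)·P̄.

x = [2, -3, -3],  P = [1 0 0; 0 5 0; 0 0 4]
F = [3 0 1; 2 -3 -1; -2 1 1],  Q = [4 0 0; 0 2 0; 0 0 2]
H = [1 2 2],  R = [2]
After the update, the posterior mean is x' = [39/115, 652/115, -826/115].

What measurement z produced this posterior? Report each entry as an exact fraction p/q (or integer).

z = [-3]

x̄ = F·x = [3, 16, -10]
P̄ = F·P·Fᵀ + Q = [17 2 -2; 2 55 -23; -2 -23 15]
S = H·P̄·Hᵀ + R = [115]
K = P̄·Hᵀ·S⁻¹ = [17/115; 66/115; -18/115]
x' − x̄ = [-306/115, -1188/115, 324/115] = K·y
y = (KᵀK)⁻¹·Kᵀ·(x' − x̄) = [-18]
z = y + H·x̄ = [-18] + [15] = [-3]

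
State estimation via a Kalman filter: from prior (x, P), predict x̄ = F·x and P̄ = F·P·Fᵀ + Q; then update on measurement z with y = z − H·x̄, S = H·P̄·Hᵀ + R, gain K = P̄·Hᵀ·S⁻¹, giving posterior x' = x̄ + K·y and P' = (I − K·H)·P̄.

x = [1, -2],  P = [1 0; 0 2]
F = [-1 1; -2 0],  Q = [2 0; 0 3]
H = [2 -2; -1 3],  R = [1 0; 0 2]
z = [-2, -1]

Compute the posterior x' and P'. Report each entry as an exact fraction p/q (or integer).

x̄ = F·x = [-3, -2]
P̄ = F·P·Fᵀ + Q = [5 2; 2 7]
y = z − H·x̄ = [0, 2]
S = H·P̄·Hᵀ + R = [33 -36; -36 58]
K = P̄·Hᵀ·S⁻¹ = [64/103 83/206; 52/309 89/206]
x' = x̄ + K·y = [-226/103, -117/103]
P' = (I − K·H)·P̄ = [179/206 115/206; 115/206 293/618]

x' = [-226/103, -117/103]
P' = [179/206 115/206; 115/206 293/618]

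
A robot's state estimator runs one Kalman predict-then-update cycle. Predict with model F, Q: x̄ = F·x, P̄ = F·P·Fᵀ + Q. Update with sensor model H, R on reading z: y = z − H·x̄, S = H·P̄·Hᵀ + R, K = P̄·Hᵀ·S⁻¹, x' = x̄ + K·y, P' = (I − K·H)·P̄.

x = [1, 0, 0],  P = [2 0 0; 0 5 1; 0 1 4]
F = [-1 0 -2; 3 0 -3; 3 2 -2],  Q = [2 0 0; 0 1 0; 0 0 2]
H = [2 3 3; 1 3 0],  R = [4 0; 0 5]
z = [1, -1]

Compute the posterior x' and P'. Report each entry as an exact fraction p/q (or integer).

x̄ = F·x = [-1, 3, 3]
P̄ = F·P·Fᵀ + Q = [20 18 6; 18 55 36; 6 36 48]
y = z − H·x̄ = [-15, -9]
S = H·P̄·Hᵀ + R = [1947 1039; 1039 628]
K = P̄·Hᵀ·S⁻¹ = [-1310/28639 5542/28639; 783/28639 7050/28639; 3642/11015 -4026/11015]
x' = x̄ + K·y = [-58867/28639, 10722/28639, 14649/11015]
P' = (I − K·H)·P̄ = [309392/28639 -93894/28639 -8778/2203; -93894/28639 43048/28639 1584/2203; -8778/2203 1584/2203 26196/11015]

x' = [-58867/28639, 10722/28639, 14649/11015]
P' = [309392/28639 -93894/28639 -8778/2203; -93894/28639 43048/28639 1584/2203; -8778/2203 1584/2203 26196/11015]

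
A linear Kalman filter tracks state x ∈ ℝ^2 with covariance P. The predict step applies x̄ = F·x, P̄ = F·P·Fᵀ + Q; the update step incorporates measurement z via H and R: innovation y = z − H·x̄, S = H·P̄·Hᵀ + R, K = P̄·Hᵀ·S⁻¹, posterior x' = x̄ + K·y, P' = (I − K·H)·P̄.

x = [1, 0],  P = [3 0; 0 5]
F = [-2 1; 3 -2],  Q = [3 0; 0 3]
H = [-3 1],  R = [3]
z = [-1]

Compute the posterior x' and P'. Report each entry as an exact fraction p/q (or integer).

x̄ = F·x = [-2, 3]
P̄ = F·P·Fᵀ + Q = [20 -28; -28 50]
y = z − H·x̄ = [-10]
S = H·P̄·Hᵀ + R = [401]
K = P̄·Hᵀ·S⁻¹ = [-88/401; 134/401]
x' = x̄ + K·y = [78/401, -137/401]
P' = (I − K·H)·P̄ = [276/401 564/401; 564/401 2094/401]

x' = [78/401, -137/401]
P' = [276/401 564/401; 564/401 2094/401]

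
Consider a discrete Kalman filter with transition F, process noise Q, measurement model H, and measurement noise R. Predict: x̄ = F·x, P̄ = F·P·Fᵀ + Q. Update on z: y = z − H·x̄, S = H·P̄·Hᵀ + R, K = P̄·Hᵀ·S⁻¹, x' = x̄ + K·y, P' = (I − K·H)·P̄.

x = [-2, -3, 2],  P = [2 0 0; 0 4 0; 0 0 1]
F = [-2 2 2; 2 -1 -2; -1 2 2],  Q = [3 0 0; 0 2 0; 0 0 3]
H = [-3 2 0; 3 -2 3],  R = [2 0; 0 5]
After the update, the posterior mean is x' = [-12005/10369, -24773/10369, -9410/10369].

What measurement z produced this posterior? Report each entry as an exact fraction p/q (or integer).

x̄ = F·x = [2, -5, 0]
P̄ = F·P·Fᵀ + Q = [31 -20 24; -20 18 -16; 24 -16 25]
S = H·P̄·Hᵀ + R = [593 -903; -903 1445]
K = P̄·Hᵀ·S⁻¹ = [-3535/20738 733/20738; 2172/10369 324/10369; 11357/41476 12235/41476]
x' − x̄ = [-32743/10369, 27072/10369, -9410/10369] = K·y
y = (KᵀK)⁻¹·Kᵀ·(x' − x̄) = [15, -17]
z = y + H·x̄ = [15, -17] + [-16, 16] = [-1, -1]

z = [-1, -1]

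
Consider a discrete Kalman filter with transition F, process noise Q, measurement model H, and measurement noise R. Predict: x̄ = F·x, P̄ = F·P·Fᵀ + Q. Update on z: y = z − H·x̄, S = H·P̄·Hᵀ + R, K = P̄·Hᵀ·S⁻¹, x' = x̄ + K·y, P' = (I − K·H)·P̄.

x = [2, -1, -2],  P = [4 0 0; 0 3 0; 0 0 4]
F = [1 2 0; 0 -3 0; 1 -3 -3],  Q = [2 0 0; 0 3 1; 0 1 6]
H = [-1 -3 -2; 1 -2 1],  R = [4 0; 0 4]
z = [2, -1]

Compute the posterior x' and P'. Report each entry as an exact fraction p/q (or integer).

x' = [7920/25079, -363/25079, -25757/25079]
P' = [131614/25079 11314/25079 -85402/25079; 11314/25079 10558/25079 -14686/25079; -85402/25079 -14686/25079 80762/25079]

x̄ = F·x = [0, 3, 11]
P̄ = F·P·Fᵀ + Q = [18 -18 -14; -18 30 28; -14 28 73]
y = z − H·x̄ = [33, -6]
S = H·P̄·Hᵀ + R = [756 104; 104 147]
K = P̄·Hᵀ·S⁻¹ = [1312/25079 5896/25079; -3404/25079 -6122/25079; -8016/25079 6183/25079]
x' = x̄ + K·y = [7920/25079, -363/25079, -25757/25079]
P' = (I − K·H)·P̄ = [131614/25079 11314/25079 -85402/25079; 11314/25079 10558/25079 -14686/25079; -85402/25079 -14686/25079 80762/25079]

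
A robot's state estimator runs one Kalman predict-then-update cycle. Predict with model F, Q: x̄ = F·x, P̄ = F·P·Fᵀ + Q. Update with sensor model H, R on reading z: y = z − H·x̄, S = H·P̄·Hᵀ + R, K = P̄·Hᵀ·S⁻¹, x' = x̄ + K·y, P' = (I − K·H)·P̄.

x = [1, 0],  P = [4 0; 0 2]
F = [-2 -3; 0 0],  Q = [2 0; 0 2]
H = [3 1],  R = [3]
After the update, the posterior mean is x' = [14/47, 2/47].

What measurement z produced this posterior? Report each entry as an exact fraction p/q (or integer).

z = [1]

x̄ = F·x = [-2, 0]
P̄ = F·P·Fᵀ + Q = [36 0; 0 2]
S = H·P̄·Hᵀ + R = [329]
K = P̄·Hᵀ·S⁻¹ = [108/329; 2/329]
x' − x̄ = [108/47, 2/47] = K·y
y = (KᵀK)⁻¹·Kᵀ·(x' − x̄) = [7]
z = y + H·x̄ = [7] + [-6] = [1]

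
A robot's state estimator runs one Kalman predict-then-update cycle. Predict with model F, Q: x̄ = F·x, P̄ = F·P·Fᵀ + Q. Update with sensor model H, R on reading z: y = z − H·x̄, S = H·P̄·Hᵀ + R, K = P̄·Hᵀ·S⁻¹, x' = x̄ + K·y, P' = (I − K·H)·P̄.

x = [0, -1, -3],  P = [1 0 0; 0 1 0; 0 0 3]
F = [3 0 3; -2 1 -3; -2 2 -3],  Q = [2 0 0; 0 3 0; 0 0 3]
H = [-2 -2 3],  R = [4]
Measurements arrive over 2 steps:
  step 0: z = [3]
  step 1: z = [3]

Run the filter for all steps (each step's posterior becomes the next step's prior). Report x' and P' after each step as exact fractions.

step 0: x' = [-593/187, 546/187, 169/187], P' = [2331/374 -1987/374 42/187; -1987/374 4065/374 756/187; 42/187 756/187 608/187]
step 1: x' = [67192/181097, 49827/181097, 265571/181097], P' = [6228909/362194 -3230837/362194 932520/181097; -3230837/362194 3968553/362194 304380/181097; 932520/181097 304380/181097 899180/181097]

step 0: x̄ = F·x = [-9, 8, 7]
step 0: P̄ = F·P·Fᵀ + Q = [38 -33 -33; -33 35 33; -33 33 38]
step 0: y = z − H·x̄ = [-20]
step 0: S = H·P̄·Hᵀ + R = [374]
step 0: K = P̄·Hᵀ·S⁻¹ = [-109/374; 95/374; 57/187]
step 0: x' = x̄ + K·y = [-593/187, 546/187, 169/187]
step 0: P' = (I − K·H)·P̄ = [2331/374 -1987/374 42/187; -1987/374 4065/374 756/187; 42/187 756/187 608/187]
step 1: x̄ = F·x = [-1272/187, 1225/187, 161/17]
step 1: P̄ = F·P·Fᵀ + Q = [34183/374 -27615/374 -1320/17; -27615/374 25339/374 1260/17; -1320/17 1260/17 1655/17]
step 1: y = z − H·x̄ = [-4846/187]
step 1: S = H·P̄·Hᵀ + R = [181097/187]
step 1: K = P̄·Hᵀ·S⁻¹ = [-50128/181097; 43856/181097; 55935/181097]
step 1: x' = x̄ + K·y = [67192/181097, 49827/181097, 265571/181097]
step 1: P' = (I − K·H)·P̄ = [6228909/362194 -3230837/362194 932520/181097; -3230837/362194 3968553/362194 304380/181097; 932520/181097 304380/181097 899180/181097]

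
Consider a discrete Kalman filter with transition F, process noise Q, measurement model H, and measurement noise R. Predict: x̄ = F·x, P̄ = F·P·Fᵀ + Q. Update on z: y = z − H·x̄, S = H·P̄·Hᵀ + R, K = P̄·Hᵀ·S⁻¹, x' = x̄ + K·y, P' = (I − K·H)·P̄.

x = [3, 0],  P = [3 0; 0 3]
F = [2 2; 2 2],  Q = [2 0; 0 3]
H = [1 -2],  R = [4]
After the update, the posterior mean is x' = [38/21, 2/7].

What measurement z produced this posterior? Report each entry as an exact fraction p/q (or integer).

z = [2]

x̄ = F·x = [6, 6]
P̄ = F·P·Fᵀ + Q = [26 24; 24 27]
S = H·P̄·Hᵀ + R = [42]
K = P̄·Hᵀ·S⁻¹ = [-11/21; -5/7]
x' − x̄ = [-88/21, -40/7] = K·y
y = (KᵀK)⁻¹·Kᵀ·(x' − x̄) = [8]
z = y + H·x̄ = [8] + [-6] = [2]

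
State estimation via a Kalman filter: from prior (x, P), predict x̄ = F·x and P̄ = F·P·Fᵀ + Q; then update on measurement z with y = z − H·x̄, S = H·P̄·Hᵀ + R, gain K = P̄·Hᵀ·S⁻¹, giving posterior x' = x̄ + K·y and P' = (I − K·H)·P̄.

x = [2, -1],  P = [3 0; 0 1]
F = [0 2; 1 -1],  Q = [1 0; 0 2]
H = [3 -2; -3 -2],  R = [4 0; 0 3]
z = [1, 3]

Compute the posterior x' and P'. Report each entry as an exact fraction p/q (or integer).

x̄ = F·x = [-2, 3]
P̄ = F·P·Fᵀ + Q = [5 -2; -2 6]
y = z − H·x̄ = [13, 3]
S = H·P̄·Hᵀ + R = [97 -21; -21 48]
K = P̄·Hᵀ·S⁻¹ = [227/1405 -668/4215; -66/281 -64/281]
x' = x̄ + K·y = [-527/1405, -207/281]
P' = (I − K·H)·P̄ = [788/4215 -12/281; -12/281 114/281]

x' = [-527/1405, -207/281]
P' = [788/4215 -12/281; -12/281 114/281]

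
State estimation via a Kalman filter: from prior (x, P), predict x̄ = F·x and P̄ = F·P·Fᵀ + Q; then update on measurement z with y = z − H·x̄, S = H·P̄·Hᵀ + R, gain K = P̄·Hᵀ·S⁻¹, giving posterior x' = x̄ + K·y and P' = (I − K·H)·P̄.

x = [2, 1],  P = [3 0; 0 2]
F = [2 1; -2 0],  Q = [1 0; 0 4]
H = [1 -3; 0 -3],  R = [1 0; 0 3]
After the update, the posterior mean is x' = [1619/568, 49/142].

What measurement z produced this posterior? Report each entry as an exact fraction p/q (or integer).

z = [2, -2]

x̄ = F·x = [5, -4]
P̄ = F·P·Fᵀ + Q = [15 -12; -12 16]
S = H·P̄·Hᵀ + R = [232 180; 180 147]
K = P̄·Hᵀ·S⁻¹ = [339/568 -69/142; -15/142 -14/71]
x' − x̄ = [-1221/568, 617/142] = K·y
y = (KᵀK)⁻¹·Kᵀ·(x' − x̄) = [-15, -14]
z = y + H·x̄ = [-15, -14] + [17, 12] = [2, -2]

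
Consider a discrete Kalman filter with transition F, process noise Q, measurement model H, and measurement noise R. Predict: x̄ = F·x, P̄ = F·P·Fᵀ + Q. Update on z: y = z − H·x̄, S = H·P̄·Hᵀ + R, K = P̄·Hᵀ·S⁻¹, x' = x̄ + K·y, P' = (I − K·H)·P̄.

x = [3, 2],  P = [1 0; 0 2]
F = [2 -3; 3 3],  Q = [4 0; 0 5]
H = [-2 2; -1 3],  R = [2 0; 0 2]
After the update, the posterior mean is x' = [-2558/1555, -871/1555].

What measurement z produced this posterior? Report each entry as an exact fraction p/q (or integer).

x̄ = F·x = [0, 15]
P̄ = F·P·Fᵀ + Q = [26 -12; -12 32]
S = H·P̄·Hᵀ + R = [330 340; 340 388]
K = P̄·Hᵀ·S⁻¹ = [-1051/1555 269/622; -322/1555 143/311]
x' − x̄ = [-2558/1555, -24196/1555] = K·y
y = (KᵀK)⁻¹·Kᵀ·(x' − x̄) = [-27, -46]
z = y + H·x̄ = [-27, -46] + [30, 45] = [3, -1]

z = [3, -1]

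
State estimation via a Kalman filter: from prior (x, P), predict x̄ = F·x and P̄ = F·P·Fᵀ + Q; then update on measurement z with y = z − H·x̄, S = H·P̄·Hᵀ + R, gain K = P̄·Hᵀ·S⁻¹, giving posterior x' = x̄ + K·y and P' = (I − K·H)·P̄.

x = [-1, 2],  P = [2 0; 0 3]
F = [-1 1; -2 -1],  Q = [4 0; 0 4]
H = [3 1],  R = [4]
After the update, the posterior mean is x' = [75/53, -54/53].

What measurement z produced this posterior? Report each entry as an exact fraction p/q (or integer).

x̄ = F·x = [3, 0]
P̄ = F·P·Fᵀ + Q = [9 1; 1 15]
S = H·P̄·Hᵀ + R = [106]
K = P̄·Hᵀ·S⁻¹ = [14/53; 9/53]
x' − x̄ = [-84/53, -54/53] = K·y
y = (KᵀK)⁻¹·Kᵀ·(x' − x̄) = [-6]
z = y + H·x̄ = [-6] + [9] = [3]

z = [3]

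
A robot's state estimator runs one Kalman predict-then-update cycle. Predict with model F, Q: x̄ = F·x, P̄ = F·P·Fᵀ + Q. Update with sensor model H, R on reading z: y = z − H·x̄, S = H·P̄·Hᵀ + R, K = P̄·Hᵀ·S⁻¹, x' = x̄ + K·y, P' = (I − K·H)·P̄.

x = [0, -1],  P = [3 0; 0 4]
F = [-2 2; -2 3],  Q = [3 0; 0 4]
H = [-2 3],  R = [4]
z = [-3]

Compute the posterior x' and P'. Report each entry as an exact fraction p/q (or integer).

x̄ = F·x = [-2, -3]
P̄ = F·P·Fᵀ + Q = [31 36; 36 52]
y = z − H·x̄ = [2]
S = H·P̄·Hᵀ + R = [164]
K = P̄·Hᵀ·S⁻¹ = [23/82; 21/41]
x' = x̄ + K·y = [-59/41, -81/41]
P' = (I − K·H)·P̄ = [742/41 510/41; 510/41 368/41]

x' = [-59/41, -81/41]
P' = [742/41 510/41; 510/41 368/41]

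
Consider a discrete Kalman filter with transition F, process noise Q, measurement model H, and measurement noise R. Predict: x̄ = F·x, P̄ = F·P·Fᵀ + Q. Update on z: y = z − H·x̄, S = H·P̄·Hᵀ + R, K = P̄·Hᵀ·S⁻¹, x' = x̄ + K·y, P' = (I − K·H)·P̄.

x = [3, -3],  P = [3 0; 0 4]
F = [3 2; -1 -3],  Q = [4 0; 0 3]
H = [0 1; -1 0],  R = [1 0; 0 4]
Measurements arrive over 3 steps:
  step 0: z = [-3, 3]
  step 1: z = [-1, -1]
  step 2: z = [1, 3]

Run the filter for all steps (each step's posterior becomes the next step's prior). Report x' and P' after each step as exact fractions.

step 0: x̄ = F·x = [3, 6]
step 0: P̄ = F·P·Fᵀ + Q = [47 -33; -33 42]
step 0: y = z − H·x̄ = [-9, 6]
step 0: S = H·P̄·Hᵀ + R = [43 33; 33 51]
step 0: K = P̄·Hᵀ·S⁻¹ = [-11/92 -233/276; 351/368 11/368]
step 0: x' = x̄ + K·y = [-91/92, -885/368]
step 0: P' = (I − K·H)·P̄ = [233/69 -11/92; -11/92 351/368]
step 1: x̄ = F·x = [-1431/184, 3019/368]
step 1: P̄ = F·P·Fᵀ + Q = [3383/92 -2675/184; -2675/184 15725/1104]
step 1: y = z − H·x̄ = [-3387/368, -1615/184]
step 1: S = H·P̄·Hᵀ + R = [16829/1104 2675/184; 2675/184 3751/92]
step 1: K = P̄·Hᵀ·S⁻¹ = [-16050/113203 -96374/113203; 101950/113203 8025/226406]
step 1: x' = x̄ + K·y = [113213/113203, -44851/113203]
step 1: P' = (I − K·H)·P̄ = [385496/113203 -16050/113203; -16050/113203 101950/113203]
step 2: x̄ = F·x = [249937/113203, 21340/113203]
step 2: P̄ = F·P·Fᵀ + Q = [4137476/113203 -1591638/113203; -1591638/113203 1546355/113203]
step 2: y = z − H·x̄ = [91863/113203, 589546/113203]
step 2: S = H·P̄·Hᵀ + R = [1659558/113203 1591638/113203; 1591638/113203 4590288/113203]
step 2: K = P̄·Hᵀ·S⁻¹ = [-530546/3742935 -3189749/3742935; 1120137/1247645 265273/7485870]
step 2: x' = x̄ + K·y = [-8778419/3742935, 4123274/3742935]
step 2: P' = (I − K·H)·P̄ = [12758996/3742935 -530546/3742935; -530546/3742935 1120137/1247645]

step 0: x' = [-91/92, -885/368], P' = [233/69 -11/92; -11/92 351/368]
step 1: x' = [113213/113203, -44851/113203], P' = [385496/113203 -16050/113203; -16050/113203 101950/113203]
step 2: x' = [-8778419/3742935, 4123274/3742935], P' = [12758996/3742935 -530546/3742935; -530546/3742935 1120137/1247645]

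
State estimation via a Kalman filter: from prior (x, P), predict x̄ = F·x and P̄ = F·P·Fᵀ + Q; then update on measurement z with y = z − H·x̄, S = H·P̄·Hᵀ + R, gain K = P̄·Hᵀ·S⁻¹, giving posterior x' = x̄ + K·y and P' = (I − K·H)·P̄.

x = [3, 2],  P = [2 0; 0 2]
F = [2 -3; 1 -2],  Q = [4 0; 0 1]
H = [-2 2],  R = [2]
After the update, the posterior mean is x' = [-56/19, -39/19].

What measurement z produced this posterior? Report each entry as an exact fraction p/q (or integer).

x̄ = F·x = [0, -1]
P̄ = F·P·Fᵀ + Q = [30 16; 16 11]
S = H·P̄·Hᵀ + R = [38]
K = P̄·Hᵀ·S⁻¹ = [-14/19; -5/19]
x' − x̄ = [-56/19, -20/19] = K·y
y = (KᵀK)⁻¹·Kᵀ·(x' − x̄) = [4]
z = y + H·x̄ = [4] + [-2] = [2]

z = [2]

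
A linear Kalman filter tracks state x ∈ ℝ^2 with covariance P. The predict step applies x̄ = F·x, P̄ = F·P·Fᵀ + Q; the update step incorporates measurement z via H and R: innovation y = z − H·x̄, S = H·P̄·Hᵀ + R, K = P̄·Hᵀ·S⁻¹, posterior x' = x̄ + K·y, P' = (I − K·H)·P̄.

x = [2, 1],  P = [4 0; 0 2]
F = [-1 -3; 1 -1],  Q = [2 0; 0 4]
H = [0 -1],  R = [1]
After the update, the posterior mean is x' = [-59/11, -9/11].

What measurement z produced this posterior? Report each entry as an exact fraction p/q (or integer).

x̄ = F·x = [-5, 1]
P̄ = F·P·Fᵀ + Q = [24 2; 2 10]
S = H·P̄·Hᵀ + R = [11]
K = P̄·Hᵀ·S⁻¹ = [-2/11; -10/11]
x' − x̄ = [-4/11, -20/11] = K·y
y = (KᵀK)⁻¹·Kᵀ·(x' − x̄) = [2]
z = y + H·x̄ = [2] + [-1] = [1]

z = [1]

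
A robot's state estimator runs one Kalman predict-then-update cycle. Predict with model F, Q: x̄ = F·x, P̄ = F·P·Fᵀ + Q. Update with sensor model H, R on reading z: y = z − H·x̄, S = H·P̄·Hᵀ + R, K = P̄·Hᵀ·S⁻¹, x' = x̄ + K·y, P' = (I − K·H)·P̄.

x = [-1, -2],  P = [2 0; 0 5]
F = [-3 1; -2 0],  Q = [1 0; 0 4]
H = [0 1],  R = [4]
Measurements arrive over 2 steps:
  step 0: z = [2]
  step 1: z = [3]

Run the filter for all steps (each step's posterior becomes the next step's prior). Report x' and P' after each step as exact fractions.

step 0: x̄ = F·x = [1, 2]
step 0: P̄ = F·P·Fᵀ + Q = [24 12; 12 12]
step 0: y = z − H·x̄ = [0]
step 0: S = H·P̄·Hᵀ + R = [16]
step 0: K = P̄·Hᵀ·S⁻¹ = [3/4; 3/4]
step 0: x' = x̄ + K·y = [1, 2]
step 0: P' = (I − K·H)·P̄ = [15 3; 3 3]
step 1: x̄ = F·x = [-1, -2]
step 1: P̄ = F·P·Fᵀ + Q = [121 84; 84 64]
step 1: y = z − H·x̄ = [5]
step 1: S = H·P̄·Hᵀ + R = [68]
step 1: K = P̄·Hᵀ·S⁻¹ = [21/17; 16/17]
step 1: x' = x̄ + K·y = [88/17, 46/17]
step 1: P' = (I − K·H)·P̄ = [293/17 84/17; 84/17 64/17]

step 0: x' = [1, 2], P' = [15 3; 3 3]
step 1: x' = [88/17, 46/17], P' = [293/17 84/17; 84/17 64/17]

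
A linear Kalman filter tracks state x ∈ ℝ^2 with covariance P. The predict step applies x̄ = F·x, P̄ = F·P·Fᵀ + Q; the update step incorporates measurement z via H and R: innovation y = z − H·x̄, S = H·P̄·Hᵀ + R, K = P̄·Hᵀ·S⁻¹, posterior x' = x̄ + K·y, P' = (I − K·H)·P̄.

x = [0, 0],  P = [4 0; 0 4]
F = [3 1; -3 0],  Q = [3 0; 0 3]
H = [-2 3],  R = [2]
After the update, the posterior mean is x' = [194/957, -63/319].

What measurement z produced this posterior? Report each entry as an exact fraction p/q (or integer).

z = [-1]

x̄ = F·x = [0, 0]
P̄ = F·P·Fᵀ + Q = [43 -36; -36 39]
S = H·P̄·Hᵀ + R = [957]
K = P̄·Hᵀ·S⁻¹ = [-194/957; 63/319]
x' − x̄ = [194/957, -63/319] = K·y
y = (KᵀK)⁻¹·Kᵀ·(x' − x̄) = [-1]
z = y + H·x̄ = [-1] + [0] = [-1]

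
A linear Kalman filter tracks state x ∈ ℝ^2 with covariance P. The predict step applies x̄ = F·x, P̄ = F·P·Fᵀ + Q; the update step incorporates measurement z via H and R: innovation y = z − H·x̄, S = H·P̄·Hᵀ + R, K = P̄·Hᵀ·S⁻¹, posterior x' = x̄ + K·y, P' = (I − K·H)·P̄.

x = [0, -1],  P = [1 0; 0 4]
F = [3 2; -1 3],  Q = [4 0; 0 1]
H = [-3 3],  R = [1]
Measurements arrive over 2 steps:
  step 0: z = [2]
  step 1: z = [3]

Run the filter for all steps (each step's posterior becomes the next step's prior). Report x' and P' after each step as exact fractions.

step 0: x̄ = F·x = [-2, -3]
step 0: P̄ = F·P·Fᵀ + Q = [29 21; 21 38]
step 0: y = z − H·x̄ = [5]
step 0: S = H·P̄·Hᵀ + R = [226]
step 0: K = P̄·Hᵀ·S⁻¹ = [-12/113; 51/226]
step 0: x' = x̄ + K·y = [-286/113, -423/226]
step 0: P' = (I − K·H)·P̄ = [2989/113 2985/113; 2985/113 5987/226]
step 1: x̄ = F·x = [-1281/113, -697/226]
step 1: P̄ = F·P·Fᵀ + Q = [75147/113 29889/113; 29889/113 24267/226]
step 1: y = z − H·x̄ = [-4917/226]
step 1: S = H·P̄·Hᵀ + R = [495271/226]
step 1: K = P̄·Hᵀ·S⁻¹ = [-271548/495271; -15219/70753]
step 1: x' = x̄ + K·y = [293439/495271, 112907/70753]
step 1: P' = (I − K·H)·P̄ = [3088245/495271 428247/70753; 428247/70753 423174/70753]

step 0: x' = [-286/113, -423/226], P' = [2989/113 2985/113; 2985/113 5987/226]
step 1: x' = [293439/495271, 112907/70753], P' = [3088245/495271 428247/70753; 428247/70753 423174/70753]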